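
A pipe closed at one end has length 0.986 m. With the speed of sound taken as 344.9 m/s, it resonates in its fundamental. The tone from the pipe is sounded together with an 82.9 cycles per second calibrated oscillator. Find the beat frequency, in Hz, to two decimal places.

Closed pipe (odd harmonics): f_n = n·v/(4L) = 1·344.9/(4·0.986) = 87.4493 Hz.
f_beat = |87.4493 − 82.9| = 4.55 Hz.

4.55 Hz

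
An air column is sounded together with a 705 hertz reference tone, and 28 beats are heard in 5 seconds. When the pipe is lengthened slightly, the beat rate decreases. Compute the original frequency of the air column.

Beat frequency = 28/5 = 5.6 Hz.
|f − 705| = 5.6, so the air column was at either 699.4 Hz or 710.6 Hz.
A longer pipe has a lower fundamental; the adjustment lowers the air column's frequency.
The beat rate fell, so the adjustment moved the air column toward 705 Hz — it must have started above the reference.

710.6 Hz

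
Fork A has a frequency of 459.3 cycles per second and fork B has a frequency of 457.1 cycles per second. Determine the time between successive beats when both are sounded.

0.455 s

f_beat = |459.3 − 457.1| = 2.2 Hz.
Beat period T = 1 / f_beat = 1 / 2.2 s.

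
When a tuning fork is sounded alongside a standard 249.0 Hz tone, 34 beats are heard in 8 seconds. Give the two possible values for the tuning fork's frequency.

244.75 Hz or 253.25 Hz

Beat frequency = 34/8 = 4.25 Hz.
|f − 249.0| = 4.25, so f = 249.0 ± 4.25.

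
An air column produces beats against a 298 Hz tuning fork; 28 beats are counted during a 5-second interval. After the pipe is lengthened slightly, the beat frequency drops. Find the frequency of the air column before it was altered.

303.6 Hz

Beat frequency = 28/5 = 5.6 Hz.
|f − 298| = 5.6, so the air column was at either 292.4 Hz or 303.6 Hz.
A longer pipe has a lower fundamental; the adjustment lowers the air column's frequency.
The beat rate fell, so the adjustment moved the air column toward 298 Hz — it must have started above the reference.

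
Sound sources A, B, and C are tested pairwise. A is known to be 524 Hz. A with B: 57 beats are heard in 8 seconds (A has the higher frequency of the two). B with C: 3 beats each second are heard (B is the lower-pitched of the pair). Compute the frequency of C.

A–B: Beat frequency = 57/8 = 7.125 Hz.
B is below A, so f_B = 524 − 7.125 = 516.875 Hz.
C is above B, so f_C = 516.875 + 3 = 519.875 Hz.

519.875 Hz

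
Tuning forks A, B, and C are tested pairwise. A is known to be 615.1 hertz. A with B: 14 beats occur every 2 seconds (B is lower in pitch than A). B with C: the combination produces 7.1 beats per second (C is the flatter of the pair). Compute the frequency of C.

601 Hz

A–B: Beat frequency = 14/2 = 7 Hz.
B is below A, so f_B = 615.1 − 7 = 608.1 Hz.
C is below B, so f_C = 608.1 − 7.1 = 601 Hz.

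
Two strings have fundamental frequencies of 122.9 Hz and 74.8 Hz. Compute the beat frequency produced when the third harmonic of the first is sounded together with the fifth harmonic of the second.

5.3 Hz

Third harmonic of the first: 3·122.9 = 368.7 Hz.
Fifth harmonic of the second: 5·74.8 = 374.0 Hz.
f_beat = |368.7 − 374.0| = 5.3 Hz.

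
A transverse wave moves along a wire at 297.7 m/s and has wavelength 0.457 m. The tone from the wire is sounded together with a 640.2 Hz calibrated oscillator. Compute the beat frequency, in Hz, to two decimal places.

11.22 Hz

Source frequency f = v/λ = 297.7/0.457 = 651.4223 Hz.
f_beat = |651.4223 − 640.2| = 11.22 Hz.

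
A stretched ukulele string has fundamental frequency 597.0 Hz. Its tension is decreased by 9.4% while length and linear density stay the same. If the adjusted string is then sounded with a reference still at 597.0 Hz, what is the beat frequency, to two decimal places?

28.75 Hz

For a string, f ∝ √T, so the new frequency is 597.0·√0.906 = 568.2487 Hz.
f_beat = |568.2487 − 597.0| = 28.75 Hz.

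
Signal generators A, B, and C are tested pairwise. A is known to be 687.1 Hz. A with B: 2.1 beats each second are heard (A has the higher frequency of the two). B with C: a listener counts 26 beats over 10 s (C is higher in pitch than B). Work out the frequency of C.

687.6 Hz

B is below A, so f_B = 687.1 − 2.1 = 685 Hz.
B–C: Beat frequency = 26/10 = 2.6 Hz.
C is above B, so f_C = 685 + 2.6 = 687.6 Hz.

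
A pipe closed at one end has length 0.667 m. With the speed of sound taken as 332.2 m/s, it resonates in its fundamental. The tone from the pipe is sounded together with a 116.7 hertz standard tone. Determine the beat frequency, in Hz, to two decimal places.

Closed pipe (odd harmonics): f_n = n·v/(4L) = 1·332.2/(4·0.667) = 124.5127 Hz.
f_beat = |124.5127 − 116.7| = 7.81 Hz.

7.81 Hz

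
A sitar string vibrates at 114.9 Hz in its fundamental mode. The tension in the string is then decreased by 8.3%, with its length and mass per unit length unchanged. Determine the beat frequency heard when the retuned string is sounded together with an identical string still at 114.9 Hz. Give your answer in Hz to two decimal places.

4.87 Hz

For a string, f ∝ √T, so the new frequency is 114.9·√0.917 = 110.0284 Hz.
f_beat = |110.0284 − 114.9| = 4.87 Hz.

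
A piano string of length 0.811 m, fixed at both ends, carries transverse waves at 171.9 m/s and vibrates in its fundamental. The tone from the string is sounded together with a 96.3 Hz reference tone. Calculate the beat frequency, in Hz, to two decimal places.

For a string fixed at both ends, f_n = n·v/(2L) = 1·171.9/(2·0.811) = 105.9803 Hz.
f_beat = |105.9803 − 96.3| = 9.68 Hz.

9.68 Hz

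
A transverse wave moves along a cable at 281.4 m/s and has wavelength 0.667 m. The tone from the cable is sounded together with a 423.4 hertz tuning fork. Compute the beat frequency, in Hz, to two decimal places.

1.51 Hz

Source frequency f = v/λ = 281.4/0.667 = 421.8891 Hz.
f_beat = |421.8891 − 423.4| = 1.51 Hz.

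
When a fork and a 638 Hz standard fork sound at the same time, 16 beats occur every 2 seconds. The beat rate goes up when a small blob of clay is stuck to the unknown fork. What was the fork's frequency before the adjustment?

Beat frequency = 16/2 = 8 Hz.
|f − 638| = 8, so the fork was at either 630 Hz or 646 Hz.
Adding mass to a fork lowers its frequency; the adjustment lowers the fork's frequency.
The beat rate rose, so the adjustment moved the fork further from 638 Hz — it was already below the reference.

630 Hz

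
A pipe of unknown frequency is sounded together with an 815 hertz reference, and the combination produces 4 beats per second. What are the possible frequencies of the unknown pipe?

811 Hz or 819 Hz

|f − 815| = 4, so f = 815 ± 4.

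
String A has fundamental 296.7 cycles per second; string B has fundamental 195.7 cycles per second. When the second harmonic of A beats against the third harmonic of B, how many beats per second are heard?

6.3 Hz

Second harmonic of the first: 2·296.7 = 593.4 Hz.
Third harmonic of the second: 3·195.7 = 587.1 Hz.
f_beat = |593.4 − 587.1| = 6.3 Hz.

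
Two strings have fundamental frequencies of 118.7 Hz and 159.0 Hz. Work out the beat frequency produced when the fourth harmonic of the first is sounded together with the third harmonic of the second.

2.2 Hz

Fourth harmonic of the first: 4·118.7 = 474.8 Hz.
Third harmonic of the second: 3·159.0 = 477.0 Hz.
f_beat = |474.8 − 477.0| = 2.2 Hz.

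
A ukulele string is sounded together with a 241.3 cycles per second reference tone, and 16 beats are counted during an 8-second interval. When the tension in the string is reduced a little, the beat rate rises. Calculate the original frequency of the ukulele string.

Beat frequency = 16/8 = 2 Hz.
|f − 241.3| = 2, so the ukulele string was at either 239.3 Hz or 243.3 Hz.
Lower tension means lower frequency; the adjustment lowers the ukulele string's frequency.
The beat rate rose, so the adjustment moved the ukulele string further from 241.3 Hz — it was already below the reference.

239.3 Hz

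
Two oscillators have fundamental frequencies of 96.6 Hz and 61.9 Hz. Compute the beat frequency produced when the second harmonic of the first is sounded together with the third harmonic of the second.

Second harmonic of the first: 2·96.6 = 193.2 Hz.
Third harmonic of the second: 3·61.9 = 185.7 Hz.
f_beat = |193.2 − 185.7| = 7.5 Hz.

7.5 Hz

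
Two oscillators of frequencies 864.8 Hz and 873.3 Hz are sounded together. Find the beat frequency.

The beat frequency equals the magnitude of the frequency difference.
|864.8 − 873.3| = 8.5 Hz.

8.5 Hz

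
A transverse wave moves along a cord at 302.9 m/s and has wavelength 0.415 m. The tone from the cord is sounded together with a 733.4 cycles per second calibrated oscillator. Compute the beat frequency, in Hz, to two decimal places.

3.52 Hz

Source frequency f = v/λ = 302.9/0.415 = 729.8795 Hz.
f_beat = |729.8795 − 733.4| = 3.52 Hz.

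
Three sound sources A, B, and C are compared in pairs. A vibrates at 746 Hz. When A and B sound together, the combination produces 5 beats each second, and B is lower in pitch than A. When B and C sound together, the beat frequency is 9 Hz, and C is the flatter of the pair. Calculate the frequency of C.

B is below A, so f_B = 746 − 5 = 741 Hz.
C is below B, so f_C = 741 − 9 = 732 Hz.

732 Hz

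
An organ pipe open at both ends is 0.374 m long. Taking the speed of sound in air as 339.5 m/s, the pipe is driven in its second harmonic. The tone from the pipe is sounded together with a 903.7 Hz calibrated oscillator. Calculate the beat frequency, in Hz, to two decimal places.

4.05 Hz

Open pipe: f_n = n·v/(2L) = 2·339.5/(2·0.374) = 907.7540 Hz.
f_beat = |907.7540 − 903.7| = 4.05 Hz.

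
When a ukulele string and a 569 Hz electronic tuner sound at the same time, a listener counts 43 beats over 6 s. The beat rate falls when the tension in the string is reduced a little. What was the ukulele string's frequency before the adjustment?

Beat frequency = 43/6 = 7.1667 Hz.
|f − 569| = 7.1667, so the ukulele string was at either 561.8333 Hz or 576.1667 Hz.
Lower tension means lower frequency; the adjustment lowers the ukulele string's frequency.
The beat rate fell, so the adjustment moved the ukulele string toward 569 Hz — it must have started above the reference.

576.1667 Hz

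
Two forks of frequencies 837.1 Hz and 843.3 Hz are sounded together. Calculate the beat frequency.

f_beat = |f₁ − f₂|.
|837.1 − 843.3| = 6.2 Hz.

6.2 Hz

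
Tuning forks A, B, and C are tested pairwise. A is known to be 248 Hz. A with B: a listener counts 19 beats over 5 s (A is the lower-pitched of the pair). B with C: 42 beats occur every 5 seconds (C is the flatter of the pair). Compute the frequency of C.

243.4 Hz

A–B: Beat frequency = 19/5 = 3.8 Hz.
B is above A, so f_B = 248 + 3.8 = 251.8 Hz.
B–C: Beat frequency = 42/5 = 8.4 Hz.
C is below B, so f_C = 251.8 − 8.4 = 243.4 Hz.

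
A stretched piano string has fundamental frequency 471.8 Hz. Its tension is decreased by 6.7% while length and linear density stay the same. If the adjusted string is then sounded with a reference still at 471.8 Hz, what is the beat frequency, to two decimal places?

16.08 Hz

For a string, f ∝ √T, so the new frequency is 471.8·√0.933 = 455.7207 Hz.
f_beat = |455.7207 − 471.8| = 16.08 Hz.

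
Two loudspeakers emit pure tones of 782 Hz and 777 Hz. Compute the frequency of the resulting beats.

Beats arise from superposition of two nearby frequencies; the beat rate is |f₁ − f₂|.
|782 − 777| = 5 Hz.

5 Hz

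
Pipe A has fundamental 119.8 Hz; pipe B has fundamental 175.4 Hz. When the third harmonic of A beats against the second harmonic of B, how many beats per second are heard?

8.6 Hz

Third harmonic of the first: 3·119.8 = 359.4 Hz.
Second harmonic of the second: 2·175.4 = 350.8 Hz.
f_beat = |359.4 − 350.8| = 8.6 Hz.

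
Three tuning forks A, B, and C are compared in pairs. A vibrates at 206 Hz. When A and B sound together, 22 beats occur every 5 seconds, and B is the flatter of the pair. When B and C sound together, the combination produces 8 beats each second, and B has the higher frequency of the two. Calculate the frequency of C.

193.6 Hz

A–B: Beat frequency = 22/5 = 4.4 Hz.
B is below A, so f_B = 206 − 4.4 = 201.6 Hz.
C is below B, so f_C = 201.6 − 8 = 193.6 Hz.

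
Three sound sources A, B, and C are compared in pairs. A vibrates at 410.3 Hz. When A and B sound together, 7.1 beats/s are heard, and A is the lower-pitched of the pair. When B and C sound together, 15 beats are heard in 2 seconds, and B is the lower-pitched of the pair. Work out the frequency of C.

424.9 Hz

B is above A, so f_B = 410.3 + 7.1 = 417.4 Hz.
B–C: Beat frequency = 15/2 = 7.5 Hz.
C is above B, so f_C = 417.4 + 7.5 = 424.9 Hz.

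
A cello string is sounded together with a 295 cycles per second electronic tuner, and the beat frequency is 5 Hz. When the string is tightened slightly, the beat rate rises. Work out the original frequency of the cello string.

300 Hz

|f − 295| = 5, so the cello string was at either 290 Hz or 300 Hz.
Increasing tension raises a string's frequency; the adjustment raises the cello string's frequency.
The beat rate rose, so the adjustment moved the cello string further from 295 Hz — it was already above the reference.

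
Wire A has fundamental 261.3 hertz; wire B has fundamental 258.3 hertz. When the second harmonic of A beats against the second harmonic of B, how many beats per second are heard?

6.0 Hz

Second harmonic of the first: 2·261.3 = 522.6 Hz.
Second harmonic of the second: 2·258.3 = 516.6 Hz.
f_beat = |522.6 − 516.6| = 6.0 Hz.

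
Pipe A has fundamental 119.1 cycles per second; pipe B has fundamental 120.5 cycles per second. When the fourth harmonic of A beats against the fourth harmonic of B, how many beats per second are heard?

Fourth harmonic of the first: 4·119.1 = 476.4 Hz.
Fourth harmonic of the second: 4·120.5 = 482.0 Hz.
f_beat = |476.4 − 482.0| = 5.6 Hz.

5.6 Hz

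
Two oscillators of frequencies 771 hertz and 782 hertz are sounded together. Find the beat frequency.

11 Hz

Beats arise from superposition of two nearby frequencies; the beat rate is |f₁ − f₂|.
|771 − 782| = 11 Hz.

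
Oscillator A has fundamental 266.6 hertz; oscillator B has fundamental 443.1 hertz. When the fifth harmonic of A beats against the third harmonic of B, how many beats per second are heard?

Fifth harmonic of the first: 5·266.6 = 1333.0 Hz.
Third harmonic of the second: 3·443.1 = 1329.3 Hz.
f_beat = |1333.0 − 1329.3| = 3.7 Hz.

3.7 Hz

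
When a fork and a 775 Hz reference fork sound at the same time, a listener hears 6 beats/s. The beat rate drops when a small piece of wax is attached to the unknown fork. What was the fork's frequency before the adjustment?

781 Hz

|f − 775| = 6, so the fork was at either 769 Hz or 781 Hz.
Loading a fork with wax lowers its frequency; the adjustment lowers the fork's frequency.
The beat rate fell, so the adjustment moved the fork toward 775 Hz — it must have started above the reference.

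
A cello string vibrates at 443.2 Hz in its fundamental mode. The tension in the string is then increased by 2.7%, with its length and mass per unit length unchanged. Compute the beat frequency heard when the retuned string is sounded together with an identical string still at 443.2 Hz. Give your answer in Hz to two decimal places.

5.94 Hz

For a string, f ∝ √T, so the new frequency is 443.2·√1.027 = 449.1433 Hz.
f_beat = |449.1433 − 443.2| = 5.94 Hz.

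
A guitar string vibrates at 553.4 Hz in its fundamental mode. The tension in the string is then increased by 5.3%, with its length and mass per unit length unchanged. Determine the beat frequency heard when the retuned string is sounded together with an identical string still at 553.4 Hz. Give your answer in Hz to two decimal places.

For a string, f ∝ √T, so the new frequency is 553.4·√1.053 = 567.8758 Hz.
f_beat = |567.8758 − 553.4| = 14.48 Hz.

14.48 Hz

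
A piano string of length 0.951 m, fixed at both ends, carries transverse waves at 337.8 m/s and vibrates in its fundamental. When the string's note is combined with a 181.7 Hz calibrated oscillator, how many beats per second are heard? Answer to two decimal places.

4.10 Hz

For a string fixed at both ends, f_n = n·v/(2L) = 1·337.8/(2·0.951) = 177.6025 Hz.
f_beat = |177.6025 − 181.7| = 4.10 Hz.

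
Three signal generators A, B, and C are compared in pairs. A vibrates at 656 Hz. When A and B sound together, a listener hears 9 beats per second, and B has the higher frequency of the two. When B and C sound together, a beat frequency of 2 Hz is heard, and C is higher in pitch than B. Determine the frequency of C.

B is above A, so f_B = 656 + 9 = 665 Hz.
C is above B, so f_C = 665 + 2 = 667 Hz.

667 Hz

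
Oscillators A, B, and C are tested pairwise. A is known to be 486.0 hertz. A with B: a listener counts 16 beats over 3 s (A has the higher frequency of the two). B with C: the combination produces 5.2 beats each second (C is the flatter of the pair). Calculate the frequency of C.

A–B: Beat frequency = 16/3 = 5.3333 Hz.
B is below A, so f_B = 486.0 − 5.3333 = 480.6667 Hz.
C is below B, so f_C = 480.6667 − 5.2 = 475.4667 Hz.

475.4667 Hz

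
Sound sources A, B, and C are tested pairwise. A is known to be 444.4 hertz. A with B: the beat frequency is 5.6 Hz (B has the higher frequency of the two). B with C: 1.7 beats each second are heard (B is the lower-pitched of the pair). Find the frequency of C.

451.7 Hz

B is above A, so f_B = 444.4 + 5.6 = 450 Hz.
C is above B, so f_C = 450 + 1.7 = 451.7 Hz.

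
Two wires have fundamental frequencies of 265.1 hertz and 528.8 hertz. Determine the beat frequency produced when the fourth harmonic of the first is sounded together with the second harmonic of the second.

Fourth harmonic of the first: 4·265.1 = 1060.4 Hz.
Second harmonic of the second: 2·528.8 = 1057.6 Hz.
f_beat = |1060.4 − 1057.6| = 2.8 Hz.

2.8 Hz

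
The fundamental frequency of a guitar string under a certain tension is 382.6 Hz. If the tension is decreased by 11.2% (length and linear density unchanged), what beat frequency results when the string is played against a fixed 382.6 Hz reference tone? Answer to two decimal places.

22.06 Hz

For a string, f ∝ √T, so the new frequency is 382.6·√0.888 = 360.5383 Hz.
f_beat = |360.5383 − 382.6| = 22.06 Hz.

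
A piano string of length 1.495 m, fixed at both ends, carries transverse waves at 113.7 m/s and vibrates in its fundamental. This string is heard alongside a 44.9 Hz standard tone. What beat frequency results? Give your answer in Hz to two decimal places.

For a string fixed at both ends, f_n = n·v/(2L) = 1·113.7/(2·1.495) = 38.0268 Hz.
f_beat = |38.0268 − 44.9| = 6.87 Hz.

6.87 Hz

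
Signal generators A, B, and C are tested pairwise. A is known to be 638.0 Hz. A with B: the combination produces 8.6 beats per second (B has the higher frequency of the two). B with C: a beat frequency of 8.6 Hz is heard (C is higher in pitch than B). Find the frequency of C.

655.2 Hz

B is above A, so f_B = 638.0 + 8.6 = 646.6 Hz.
C is above B, so f_C = 646.6 + 8.6 = 655.2 Hz.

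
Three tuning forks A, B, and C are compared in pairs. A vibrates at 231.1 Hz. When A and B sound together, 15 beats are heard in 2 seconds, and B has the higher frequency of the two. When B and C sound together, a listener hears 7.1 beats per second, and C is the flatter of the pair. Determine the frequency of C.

231.5 Hz

A–B: Beat frequency = 15/2 = 7.5 Hz.
B is above A, so f_B = 231.1 + 7.5 = 238.6 Hz.
C is below B, so f_C = 238.6 − 7.1 = 231.5 Hz.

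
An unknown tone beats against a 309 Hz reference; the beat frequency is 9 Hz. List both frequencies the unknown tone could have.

|f − 309| = 9, so f = 309 ± 9.

300 Hz or 318 Hz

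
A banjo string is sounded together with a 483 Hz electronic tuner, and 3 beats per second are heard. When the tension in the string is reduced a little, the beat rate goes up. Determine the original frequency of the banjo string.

|f − 483| = 3, so the banjo string was at either 480 Hz or 486 Hz.
Lower tension means lower frequency; the adjustment lowers the banjo string's frequency.
The beat rate rose, so the adjustment moved the banjo string further from 483 Hz — it was already below the reference.

480 Hz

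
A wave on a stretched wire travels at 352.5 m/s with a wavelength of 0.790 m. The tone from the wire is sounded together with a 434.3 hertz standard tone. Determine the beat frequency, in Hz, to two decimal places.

11.90 Hz

Source frequency f = v/λ = 352.5/0.790 = 446.2025 Hz.
f_beat = |446.2025 − 434.3| = 11.90 Hz.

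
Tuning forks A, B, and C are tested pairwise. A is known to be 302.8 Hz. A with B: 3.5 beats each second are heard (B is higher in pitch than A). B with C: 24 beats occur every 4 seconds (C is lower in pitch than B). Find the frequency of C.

B is above A, so f_B = 302.8 + 3.5 = 306.3 Hz.
B–C: Beat frequency = 24/4 = 6 Hz.
C is below B, so f_C = 306.3 − 6 = 300.3 Hz.

300.3 Hz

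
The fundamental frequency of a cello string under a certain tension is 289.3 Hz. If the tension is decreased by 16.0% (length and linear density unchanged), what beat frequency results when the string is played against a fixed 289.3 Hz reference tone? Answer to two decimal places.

24.15 Hz

For a string, f ∝ √T, so the new frequency is 289.3·√0.840 = 265.1478 Hz.
f_beat = |265.1478 − 289.3| = 24.15 Hz.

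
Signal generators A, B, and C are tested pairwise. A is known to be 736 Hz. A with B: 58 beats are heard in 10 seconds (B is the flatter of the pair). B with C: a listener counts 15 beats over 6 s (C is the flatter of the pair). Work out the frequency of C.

727.7 Hz

A–B: Beat frequency = 58/10 = 5.8 Hz.
B is below A, so f_B = 736 − 5.8 = 730.2 Hz.
B–C: Beat frequency = 15/6 = 2.5 Hz.
C is below B, so f_C = 730.2 − 2.5 = 727.7 Hz.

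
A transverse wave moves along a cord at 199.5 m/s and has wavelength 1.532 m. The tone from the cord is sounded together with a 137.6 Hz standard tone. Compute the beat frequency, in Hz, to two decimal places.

7.38 Hz

Source frequency f = v/λ = 199.5/1.532 = 130.2219 Hz.
f_beat = |130.2219 − 137.6| = 7.38 Hz.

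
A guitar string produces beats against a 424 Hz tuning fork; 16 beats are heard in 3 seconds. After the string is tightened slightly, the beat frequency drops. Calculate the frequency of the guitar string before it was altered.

Beat frequency = 16/3 = 5.3333 Hz.
|f − 424| = 5.3333, so the guitar string was at either 418.6667 Hz or 429.3333 Hz.
Increasing tension raises a string's frequency; the adjustment raises the guitar string's frequency.
The beat rate fell, so the adjustment moved the guitar string toward 424 Hz — it must have started below the reference.

418.6667 Hz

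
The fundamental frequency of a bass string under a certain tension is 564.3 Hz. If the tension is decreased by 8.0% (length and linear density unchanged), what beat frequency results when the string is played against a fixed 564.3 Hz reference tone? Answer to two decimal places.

23.04 Hz

For a string, f ∝ √T, so the new frequency is 564.3·√0.920 = 541.2575 Hz.
f_beat = |541.2575 − 564.3| = 23.04 Hz.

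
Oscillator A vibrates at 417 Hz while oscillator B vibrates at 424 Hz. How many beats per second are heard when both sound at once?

Beats arise from superposition of two nearby frequencies; the beat rate is |f₁ − f₂|.
|417 − 424| = 7 Hz.

7 Hz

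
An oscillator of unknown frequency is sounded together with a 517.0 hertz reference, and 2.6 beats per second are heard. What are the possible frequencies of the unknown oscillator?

|f − 517.0| = 2.6, so f = 517.0 ± 2.6.

514.4 Hz or 519.6 Hz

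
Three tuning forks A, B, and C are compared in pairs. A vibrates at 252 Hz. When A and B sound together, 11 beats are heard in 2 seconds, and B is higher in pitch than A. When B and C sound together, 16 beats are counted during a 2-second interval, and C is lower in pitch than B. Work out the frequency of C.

A–B: Beat frequency = 11/2 = 5.5 Hz.
B is above A, so f_B = 252 + 5.5 = 257.5 Hz.
B–C: Beat frequency = 16/2 = 8 Hz.
C is below B, so f_C = 257.5 − 8 = 249.5 Hz.

249.5 Hz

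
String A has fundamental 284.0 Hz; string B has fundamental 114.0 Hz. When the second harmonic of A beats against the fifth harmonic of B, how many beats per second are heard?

2.0 Hz

Second harmonic of the first: 2·284.0 = 568.0 Hz.
Fifth harmonic of the second: 5·114.0 = 570.0 Hz.
f_beat = |568.0 − 570.0| = 2.0 Hz.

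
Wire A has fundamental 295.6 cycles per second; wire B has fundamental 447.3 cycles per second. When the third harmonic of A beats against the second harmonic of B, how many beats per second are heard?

Third harmonic of the first: 3·295.6 = 886.8 Hz.
Second harmonic of the second: 2·447.3 = 894.6 Hz.
f_beat = |886.8 − 894.6| = 7.8 Hz.

7.8 Hz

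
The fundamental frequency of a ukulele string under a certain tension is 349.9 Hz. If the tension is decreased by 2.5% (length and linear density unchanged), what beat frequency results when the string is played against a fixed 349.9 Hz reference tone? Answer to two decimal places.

For a string, f ∝ √T, so the new frequency is 349.9·√0.975 = 345.4986 Hz.
f_beat = |345.4986 − 349.9| = 4.40 Hz.

4.40 Hz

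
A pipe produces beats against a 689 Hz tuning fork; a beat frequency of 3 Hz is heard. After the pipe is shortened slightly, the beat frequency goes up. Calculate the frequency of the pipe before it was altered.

692 Hz

|f − 689| = 3, so the pipe was at either 686 Hz or 692 Hz.
A shorter pipe has a higher fundamental; the adjustment raises the pipe's frequency.
The beat rate rose, so the adjustment moved the pipe further from 689 Hz — it was already above the reference.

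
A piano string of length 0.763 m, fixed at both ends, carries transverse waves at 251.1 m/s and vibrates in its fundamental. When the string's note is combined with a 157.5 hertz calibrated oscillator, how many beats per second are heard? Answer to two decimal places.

7.05 Hz

For a string fixed at both ends, f_n = n·v/(2L) = 1·251.1/(2·0.763) = 164.5478 Hz.
f_beat = |164.5478 − 157.5| = 7.05 Hz.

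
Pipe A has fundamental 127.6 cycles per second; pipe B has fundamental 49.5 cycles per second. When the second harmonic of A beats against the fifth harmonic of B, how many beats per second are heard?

7.7 Hz

Second harmonic of the first: 2·127.6 = 255.2 Hz.
Fifth harmonic of the second: 5·49.5 = 247.5 Hz.
f_beat = |255.2 − 247.5| = 7.7 Hz.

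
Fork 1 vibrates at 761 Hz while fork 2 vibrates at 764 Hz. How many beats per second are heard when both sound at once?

The beat frequency equals the magnitude of the frequency difference.
|761 − 764| = 3 Hz.

3 Hz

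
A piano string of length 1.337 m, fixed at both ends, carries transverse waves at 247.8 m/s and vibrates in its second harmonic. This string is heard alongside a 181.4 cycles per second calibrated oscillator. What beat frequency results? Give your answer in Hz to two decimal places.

For a string fixed at both ends, f_n = n·v/(2L) = 2·247.8/(2·1.337) = 185.3403 Hz.
f_beat = |185.3403 − 181.4| = 3.94 Hz.

3.94 Hz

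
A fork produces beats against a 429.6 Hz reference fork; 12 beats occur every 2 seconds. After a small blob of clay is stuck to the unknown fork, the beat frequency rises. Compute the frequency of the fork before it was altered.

Beat frequency = 12/2 = 6 Hz.
|f − 429.6| = 6, so the fork was at either 423.6 Hz or 435.6 Hz.
Adding mass to a fork lowers its frequency; the adjustment lowers the fork's frequency.
The beat rate rose, so the adjustment moved the fork further from 429.6 Hz — it was already below the reference.

423.6 Hz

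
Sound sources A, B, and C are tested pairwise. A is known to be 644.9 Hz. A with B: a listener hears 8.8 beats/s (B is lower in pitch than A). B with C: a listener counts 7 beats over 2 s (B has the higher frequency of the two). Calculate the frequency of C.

632.6 Hz

B is below A, so f_B = 644.9 − 8.8 = 636.1 Hz.
B–C: Beat frequency = 7/2 = 3.5 Hz.
C is below B, so f_C = 636.1 − 3.5 = 632.6 Hz.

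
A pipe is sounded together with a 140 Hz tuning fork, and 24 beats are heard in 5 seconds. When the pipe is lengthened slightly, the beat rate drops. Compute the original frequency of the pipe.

144.8 Hz

Beat frequency = 24/5 = 4.8 Hz.
|f − 140| = 4.8, so the pipe was at either 135.2 Hz or 144.8 Hz.
A longer pipe has a lower fundamental; the adjustment lowers the pipe's frequency.
The beat rate fell, so the adjustment moved the pipe toward 140 Hz — it must have started above the reference.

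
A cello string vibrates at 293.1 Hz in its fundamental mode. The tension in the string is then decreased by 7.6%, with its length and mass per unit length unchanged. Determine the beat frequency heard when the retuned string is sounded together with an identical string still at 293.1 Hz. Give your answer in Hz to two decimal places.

11.36 Hz

For a string, f ∝ √T, so the new frequency is 293.1·√0.924 = 281.7421 Hz.
f_beat = |281.7421 − 293.1| = 11.36 Hz.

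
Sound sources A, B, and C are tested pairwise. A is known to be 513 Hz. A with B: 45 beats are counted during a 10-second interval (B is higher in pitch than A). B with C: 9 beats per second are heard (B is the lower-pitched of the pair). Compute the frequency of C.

A–B: Beat frequency = 45/10 = 4.5 Hz.
B is above A, so f_B = 513 + 4.5 = 517.5 Hz.
C is above B, so f_C = 517.5 + 9 = 526.5 Hz.

526.5 Hz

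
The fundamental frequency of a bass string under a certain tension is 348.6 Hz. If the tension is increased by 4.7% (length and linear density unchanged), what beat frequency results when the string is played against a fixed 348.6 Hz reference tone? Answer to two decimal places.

For a string, f ∝ √T, so the new frequency is 348.6·√1.047 = 356.6980 Hz.
f_beat = |356.6980 − 348.6| = 8.10 Hz.

8.10 Hz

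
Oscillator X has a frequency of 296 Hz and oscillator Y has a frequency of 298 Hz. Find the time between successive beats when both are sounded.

f_beat = |296 − 298| = 2 Hz.
Beat period T = 1 / f_beat = 1 / 2 s.

0.500 s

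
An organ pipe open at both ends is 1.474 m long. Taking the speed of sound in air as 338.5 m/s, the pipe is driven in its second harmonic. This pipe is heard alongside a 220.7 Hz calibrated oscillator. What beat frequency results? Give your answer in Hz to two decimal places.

Open pipe: f_n = n·v/(2L) = 2·338.5/(2·1.474) = 229.6472 Hz.
f_beat = |229.6472 − 220.7| = 8.95 Hz.

8.95 Hz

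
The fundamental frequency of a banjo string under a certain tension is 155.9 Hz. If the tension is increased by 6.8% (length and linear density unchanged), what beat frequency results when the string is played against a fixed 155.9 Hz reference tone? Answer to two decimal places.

For a string, f ∝ √T, so the new frequency is 155.9·√1.068 = 161.1134 Hz.
f_beat = |161.1134 − 155.9| = 5.21 Hz.

5.21 Hz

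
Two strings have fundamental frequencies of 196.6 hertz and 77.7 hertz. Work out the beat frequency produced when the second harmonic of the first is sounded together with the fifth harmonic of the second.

Second harmonic of the first: 2·196.6 = 393.2 Hz.
Fifth harmonic of the second: 5·77.7 = 388.5 Hz.
f_beat = |393.2 − 388.5| = 4.7 Hz.

4.7 Hz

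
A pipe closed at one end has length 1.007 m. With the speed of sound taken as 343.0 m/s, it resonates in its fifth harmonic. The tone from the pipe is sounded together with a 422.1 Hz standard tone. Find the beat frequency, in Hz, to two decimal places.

Closed pipe (odd harmonics): f_n = n·v/(4L) = 5·343.0/(4·1.007) = 425.7696 Hz.
f_beat = |425.7696 − 422.1| = 3.67 Hz.

3.67 Hz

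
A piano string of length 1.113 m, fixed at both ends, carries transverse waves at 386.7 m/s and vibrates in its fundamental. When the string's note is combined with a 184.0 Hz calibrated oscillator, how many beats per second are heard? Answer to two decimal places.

For a string fixed at both ends, f_n = n·v/(2L) = 1·386.7/(2·1.113) = 173.7197 Hz.
f_beat = |173.7197 − 184.0| = 10.28 Hz.

10.28 Hz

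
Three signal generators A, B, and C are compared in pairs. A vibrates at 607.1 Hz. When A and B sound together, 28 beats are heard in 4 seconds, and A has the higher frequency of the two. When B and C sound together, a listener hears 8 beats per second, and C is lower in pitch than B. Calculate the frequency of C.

592.1 Hz

A–B: Beat frequency = 28/4 = 7 Hz.
B is below A, so f_B = 607.1 − 7 = 600.1 Hz.
C is below B, so f_C = 600.1 − 8 = 592.1 Hz.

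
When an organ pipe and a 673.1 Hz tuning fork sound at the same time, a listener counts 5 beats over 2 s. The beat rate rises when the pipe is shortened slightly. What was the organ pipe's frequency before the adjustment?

675.6 Hz

Beat frequency = 5/2 = 2.5 Hz.
|f − 673.1| = 2.5, so the organ pipe was at either 670.6 Hz or 675.6 Hz.
A shorter pipe has a higher fundamental; the adjustment raises the organ pipe's frequency.
The beat rate rose, so the adjustment moved the organ pipe further from 673.1 Hz — it was already above the reference.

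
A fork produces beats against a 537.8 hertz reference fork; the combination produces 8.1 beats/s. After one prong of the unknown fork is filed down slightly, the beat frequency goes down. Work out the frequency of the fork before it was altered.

529.7 Hz

|f − 537.8| = 8.1, so the fork was at either 529.7 Hz or 545.9 Hz.
Filing a prong removes mass and raises the fork's frequency; the adjustment raises the fork's frequency.
The beat rate fell, so the adjustment moved the fork toward 537.8 Hz — it must have started below the reference.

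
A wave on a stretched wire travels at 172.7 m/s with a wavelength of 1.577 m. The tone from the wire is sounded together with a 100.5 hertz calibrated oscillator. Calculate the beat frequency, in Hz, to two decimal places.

9.01 Hz

Source frequency f = v/λ = 172.7/1.577 = 109.5117 Hz.
f_beat = |109.5117 − 100.5| = 9.01 Hz.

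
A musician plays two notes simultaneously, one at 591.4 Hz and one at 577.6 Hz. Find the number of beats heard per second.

13.8 Hz

The beat frequency equals the magnitude of the frequency difference.
|591.4 − 577.6| = 13.8 Hz.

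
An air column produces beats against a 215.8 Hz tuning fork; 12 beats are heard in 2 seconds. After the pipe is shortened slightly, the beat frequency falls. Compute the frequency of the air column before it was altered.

209.8 Hz

Beat frequency = 12/2 = 6 Hz.
|f − 215.8| = 6, so the air column was at either 209.8 Hz or 221.8 Hz.
A shorter pipe has a higher fundamental; the adjustment raises the air column's frequency.
The beat rate fell, so the adjustment moved the air column toward 215.8 Hz — it must have started below the reference.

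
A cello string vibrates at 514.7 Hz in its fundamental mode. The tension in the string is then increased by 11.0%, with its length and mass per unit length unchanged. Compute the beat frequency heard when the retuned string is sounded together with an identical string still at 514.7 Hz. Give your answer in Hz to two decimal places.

For a string, f ∝ √T, so the new frequency is 514.7·√1.110 = 542.2701 Hz.
f_beat = |542.2701 − 514.7| = 27.57 Hz.

27.57 Hz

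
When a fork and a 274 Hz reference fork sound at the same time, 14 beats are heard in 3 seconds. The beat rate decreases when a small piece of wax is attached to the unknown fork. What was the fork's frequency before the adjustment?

278.6667 Hz

Beat frequency = 14/3 = 4.6667 Hz.
|f − 274| = 4.6667, so the fork was at either 269.3333 Hz or 278.6667 Hz.
Loading a fork with wax lowers its frequency; the adjustment lowers the fork's frequency.
The beat rate fell, so the adjustment moved the fork toward 274 Hz — it must have started above the reference.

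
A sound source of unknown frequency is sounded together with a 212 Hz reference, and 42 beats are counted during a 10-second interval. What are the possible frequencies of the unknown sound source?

207.8 Hz or 216.2 Hz

Beat frequency = 42/10 = 4.2 Hz.
|f − 212| = 4.2, so f = 212 ± 4.2.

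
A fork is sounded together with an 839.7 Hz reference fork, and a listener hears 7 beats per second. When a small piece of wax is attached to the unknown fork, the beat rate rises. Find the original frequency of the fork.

832.7 Hz

|f − 839.7| = 7, so the fork was at either 832.7 Hz or 846.7 Hz.
Loading a fork with wax lowers its frequency; the adjustment lowers the fork's frequency.
The beat rate rose, so the adjustment moved the fork further from 839.7 Hz — it was already below the reference.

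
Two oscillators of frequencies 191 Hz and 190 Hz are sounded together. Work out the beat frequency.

1 Hz

f_beat = |f₁ − f₂|.
|191 − 190| = 1 Hz.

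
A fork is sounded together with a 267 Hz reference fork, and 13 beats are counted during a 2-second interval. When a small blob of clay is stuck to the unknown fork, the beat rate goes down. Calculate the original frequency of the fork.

Beat frequency = 13/2 = 6.5 Hz.
|f − 267| = 6.5, so the fork was at either 260.5 Hz or 273.5 Hz.
Adding mass to a fork lowers its frequency; the adjustment lowers the fork's frequency.
The beat rate fell, so the adjustment moved the fork toward 267 Hz — it must have started above the reference.

273.5 Hz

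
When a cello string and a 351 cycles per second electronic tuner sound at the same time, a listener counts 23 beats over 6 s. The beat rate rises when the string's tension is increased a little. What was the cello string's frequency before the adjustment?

354.8333 Hz

Beat frequency = 23/6 = 3.8333 Hz.
|f − 351| = 3.8333, so the cello string was at either 347.1667 Hz or 354.8333 Hz.
Higher tension means higher frequency; the adjustment raises the cello string's frequency.
The beat rate rose, so the adjustment moved the cello string further from 351 Hz — it was already above the reference.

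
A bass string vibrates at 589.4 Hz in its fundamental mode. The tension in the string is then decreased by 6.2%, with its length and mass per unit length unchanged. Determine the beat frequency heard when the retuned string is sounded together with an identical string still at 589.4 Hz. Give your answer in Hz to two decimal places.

18.56 Hz

For a string, f ∝ √T, so the new frequency is 589.4·√0.938 = 570.8363 Hz.
f_beat = |570.8363 − 589.4| = 18.56 Hz.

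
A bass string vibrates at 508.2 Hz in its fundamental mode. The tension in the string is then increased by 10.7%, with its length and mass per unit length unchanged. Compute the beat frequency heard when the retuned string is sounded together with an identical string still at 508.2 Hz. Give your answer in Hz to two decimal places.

26.50 Hz

For a string, f ∝ √T, so the new frequency is 508.2·√1.107 = 534.6979 Hz.
f_beat = |534.6979 − 508.2| = 26.50 Hz.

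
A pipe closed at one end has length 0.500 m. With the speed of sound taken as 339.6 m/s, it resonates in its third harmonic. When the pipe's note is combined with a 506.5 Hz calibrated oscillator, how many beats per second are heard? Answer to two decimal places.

Closed pipe (odd harmonics): f_n = n·v/(4L) = 3·339.6/(4·0.500) = 509.4000 Hz.
f_beat = |509.4000 − 506.5| = 2.90 Hz.

2.90 Hz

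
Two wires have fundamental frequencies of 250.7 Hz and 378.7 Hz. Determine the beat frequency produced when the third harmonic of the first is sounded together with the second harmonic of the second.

Third harmonic of the first: 3·250.7 = 752.1 Hz.
Second harmonic of the second: 2·378.7 = 757.4 Hz.
f_beat = |752.1 − 757.4| = 5.3 Hz.

5.3 Hz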